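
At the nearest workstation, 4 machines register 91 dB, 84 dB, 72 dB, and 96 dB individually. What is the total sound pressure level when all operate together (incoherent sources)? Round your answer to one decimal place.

97.4 dB

Incoherent sources combine by intensity addition: L_total = 10·log₁₀(Σ 10^(L_i/10)).
Σ 10^(L/10) = 10^(91/10) + 10^(84/10) + 10^(72/10) + 10^(96/10) = 5.507e+09.
L_total = 10·log₁₀(5.507e+09) = 97.41 dB.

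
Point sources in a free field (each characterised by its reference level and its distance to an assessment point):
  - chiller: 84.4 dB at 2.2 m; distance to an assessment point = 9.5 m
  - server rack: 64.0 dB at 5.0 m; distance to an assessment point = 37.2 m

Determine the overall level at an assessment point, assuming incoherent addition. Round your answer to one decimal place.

71.7 dB

First find each source's level at the receiver (point-source: −20·log₁₀(r/r_ref)), then combine on an intensity basis.
chiller: 84.4 − 20·log₁₀(9.5/2.2) = 84.4 − 12.71 = 71.69 dB.
server rack: 64.0 − 20·log₁₀(37.2/5.0) = 64.0 − 17.43 = 46.57 dB.
Σ 10^(L/10) = 1.482e+07 → L_total = 10·log₁₀(1.482e+07) = 71.71 dB.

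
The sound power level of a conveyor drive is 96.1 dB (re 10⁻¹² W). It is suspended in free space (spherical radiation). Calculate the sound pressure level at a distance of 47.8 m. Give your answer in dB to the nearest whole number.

52 dB

Free-field spherical radiation: L_p = L_w − 10·log₁₀(4π·r²), r = 47.8 m.
4π·r² = 2.871e+04 m², 10·log₁₀ of that is 44.581 dB.
L_p = 96.1 − 44.581 = 51.52 dB.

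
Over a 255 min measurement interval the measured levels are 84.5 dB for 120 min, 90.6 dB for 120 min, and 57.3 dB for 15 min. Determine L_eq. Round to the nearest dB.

Weight each interval's intensity by its duration and average over T = 255 min:
Σ tᵢ·10^(Lᵢ/10) = 120·10^(84.5/10) + 120·10^(90.6/10) + 15·10^(57.3/10) = 1.716e+11.
L_eq = 10·log₁₀(1.716e+11/255) = 88.28 dB.

88 dB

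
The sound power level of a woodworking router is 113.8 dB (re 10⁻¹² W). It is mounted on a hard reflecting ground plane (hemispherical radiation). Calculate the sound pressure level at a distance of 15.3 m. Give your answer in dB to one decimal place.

82.1 dB

L_p = L_w − 10·log₁₀(2π·r²) with r = 15.3 m.
2π·r² = 1471 m², 10·log₁₀ of that is 31.676 dB.
L_p = 113.8 − 31.676 = 82.12 dB.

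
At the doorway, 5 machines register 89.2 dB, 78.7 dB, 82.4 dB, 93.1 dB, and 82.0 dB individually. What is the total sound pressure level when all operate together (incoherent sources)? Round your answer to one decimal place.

95.2 dB

For uncorrelated sources the intensities add, so convert each level to linear form, sum, and take 10·log₁₀ of the total.
Σ 10^(L/10) = 10^(89.2/10) + 10^(78.7/10) + 10^(82.4/10) + 10^(93.1/10) + 10^(82.0/10) = 3.280e+09.
L_total = 10·log₁₀(3.280e+09) = 95.16 dB.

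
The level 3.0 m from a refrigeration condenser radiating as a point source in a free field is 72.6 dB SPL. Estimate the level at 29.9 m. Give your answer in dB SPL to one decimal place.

For a point source, L₂ = L₁ − 20·log₁₀(r₂/r₁).
L₂ = 72.6 − 20·log₁₀(29.9/3.0) = 72.6 − 19.971 = 52.63 dB SPL.

52.6 dB SPL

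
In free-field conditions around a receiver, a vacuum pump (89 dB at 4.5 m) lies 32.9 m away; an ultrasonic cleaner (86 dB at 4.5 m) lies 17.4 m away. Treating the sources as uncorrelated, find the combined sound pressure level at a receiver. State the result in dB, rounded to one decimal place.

First find each source's level at the receiver (point-source: −20·log₁₀(r/r_ref)), then combine on an intensity basis.
vacuum pump: 89 − 20·log₁₀(32.9/4.5) = 89 − 17.28 = 71.72 dB.
ultrasonic cleaner: 86 − 20·log₁₀(17.4/4.5) = 86 − 11.75 = 74.25 dB.
Σ 10^(L/10) = 4.149e+07 → L_total = 10·log₁₀(4.149e+07) = 76.18 dB.

76.2 dB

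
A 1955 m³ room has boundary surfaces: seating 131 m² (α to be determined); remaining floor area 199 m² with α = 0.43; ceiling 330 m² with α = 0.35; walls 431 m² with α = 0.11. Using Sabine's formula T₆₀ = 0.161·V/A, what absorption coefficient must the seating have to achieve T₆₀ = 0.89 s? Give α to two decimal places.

0.80

Required total absorption A = 0.161·1955/0.89 = 353.66 m².
Absorption from the other surfaces = 199·0.43 + 330·0.35 + 431·0.11 = 248.48 m², so the seating must supply 105.18 m² over 131 m².
α = 105.18/131 = 0.803.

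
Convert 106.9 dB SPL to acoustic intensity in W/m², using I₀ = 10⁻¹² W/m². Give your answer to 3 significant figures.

0.0490 W/m²

I = I₀·10^(L/10) = 10⁻¹² × 10^(106.9/10) = 10^(-1.310).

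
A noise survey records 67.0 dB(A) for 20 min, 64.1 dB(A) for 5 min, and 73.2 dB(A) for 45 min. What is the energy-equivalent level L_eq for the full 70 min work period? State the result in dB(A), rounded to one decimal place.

The energy average is taken in the linear domain: L_eq = 10·log₁₀[(Σ tᵢ·10^(Lᵢ/10))/T], T = 70 min.
Σ tᵢ·10^(Lᵢ/10) = 20·10^(67.0/10) + 5·10^(64.1/10) + 45·10^(73.2/10) = 1.053e+09.
L_eq = 10·log₁₀(1.053e+09/70) = 71.77 dB(A).

71.8 dB(A)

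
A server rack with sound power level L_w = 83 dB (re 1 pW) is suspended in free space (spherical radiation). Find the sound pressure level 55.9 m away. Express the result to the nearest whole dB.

37 dB

L_p = L_w − 10·log₁₀(4π·r²) with r = 55.9 m.
4π·r² = 3.927e+04 m², 10·log₁₀ of that is 45.940 dB.
L_p = 83 − 45.940 = 37.06 dB.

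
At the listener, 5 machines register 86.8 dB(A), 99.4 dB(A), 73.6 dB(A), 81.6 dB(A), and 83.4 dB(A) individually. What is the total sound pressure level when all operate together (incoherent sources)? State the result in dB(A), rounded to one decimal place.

Incoherent sources combine by intensity addition: L_total = 10·log₁₀(Σ 10^(L_i/10)).
Σ 10^(L/10) = 10^(86.8/10) + 10^(99.4/10) + 10^(73.6/10) + 10^(81.6/10) + 10^(83.4/10) = 9.574e+09.
L_total = 10·log₁₀(9.574e+09) = 99.81 dB(A).

99.8 dB(A)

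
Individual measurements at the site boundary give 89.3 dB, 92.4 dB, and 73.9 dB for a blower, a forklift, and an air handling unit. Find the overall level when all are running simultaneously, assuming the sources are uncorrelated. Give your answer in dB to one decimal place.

For uncorrelated sources the intensities add, so convert each level to linear form, sum, and take 10·log₁₀ of the total.
Σ 10^(L/10) = 10^(89.3/10) + 10^(92.4/10) + 10^(73.9/10) = 2.613e+09.
L_total = 10·log₁₀(2.613e+09) = 94.17 dB.

94.2 dB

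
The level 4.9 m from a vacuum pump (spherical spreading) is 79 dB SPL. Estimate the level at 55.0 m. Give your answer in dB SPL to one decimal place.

Spherical spreading from a point source gives a 20·log₁₀(r₂/r₁) drop.
L₂ = 79 − 20·log₁₀(55.0/4.9) = 79 − 21.003 = 58.00 dB SPL.

58.0 dB SPL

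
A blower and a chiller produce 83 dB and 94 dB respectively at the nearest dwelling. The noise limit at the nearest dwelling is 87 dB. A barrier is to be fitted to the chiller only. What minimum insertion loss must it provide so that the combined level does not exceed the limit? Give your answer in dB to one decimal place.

Fixed contribution from the other source: Σ 10^(L/10) = 10^(83/10) = 1.995e+08 (83.00 dB).
The limit corresponds to 10^(87/10) = 5.012e+08; subtracting the fixed part leaves 3.017e+08 for the chiller, i.e. 84.80 dB.
Required insertion loss = 94 − 84.80 = 9.20 dB.

9.2 dB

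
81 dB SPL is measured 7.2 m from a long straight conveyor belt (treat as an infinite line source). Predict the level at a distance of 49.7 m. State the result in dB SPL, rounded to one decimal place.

Line-source attenuation: ΔL = 10·log₁₀(r₂/r₁) = 10·log₁₀(49.7/7.2) = 8.390 dB.
L₂ = 81 − 10·log₁₀(49.7/7.2) = 81 − 8.390 = 72.61 dB SPL.

72.6 dB SPL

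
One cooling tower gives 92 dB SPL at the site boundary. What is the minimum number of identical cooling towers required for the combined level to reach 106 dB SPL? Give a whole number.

26

Need L₁ + 10·log₁₀ N ≥ 106, i.e. log₁₀ N ≥ 1.40.
N ≥ 10^(14.0/10) = 25.119, so N = 26.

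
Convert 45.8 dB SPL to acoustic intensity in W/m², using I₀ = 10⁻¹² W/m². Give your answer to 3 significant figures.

3.80e-08 W/m²

I = I₀·10^(L/10) = 10⁻¹² × 10^(45.8/10) = 10^(-7.420).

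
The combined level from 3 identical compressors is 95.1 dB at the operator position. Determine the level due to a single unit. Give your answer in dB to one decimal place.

90.3 dB

Dividing the total intensity by 3 lowers the level by 10·log₁₀ 3 = 4.771 dB: L₁ = 95.1 − 4.771.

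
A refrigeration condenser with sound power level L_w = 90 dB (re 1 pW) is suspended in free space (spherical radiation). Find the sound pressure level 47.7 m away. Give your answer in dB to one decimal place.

45.4 dB

The power spreads over a sphere of area 4π·r², so L_p = L_w − 10·log₁₀(4π·r²).
4π·r² = 2.859e+04 m², 10·log₁₀ of that is 44.562 dB.
L_p = 90 − 44.562 = 45.44 dB.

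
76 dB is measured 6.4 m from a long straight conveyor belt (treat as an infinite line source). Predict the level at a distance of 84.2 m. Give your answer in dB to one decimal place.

Line-source attenuation: ΔL = 10·log₁₀(r₂/r₁) = 10·log₁₀(84.2/6.4) = 11.191 dB.
L₂ = 76 − 10·log₁₀(84.2/6.4) = 76 − 11.191 = 64.81 dB.

64.8 dB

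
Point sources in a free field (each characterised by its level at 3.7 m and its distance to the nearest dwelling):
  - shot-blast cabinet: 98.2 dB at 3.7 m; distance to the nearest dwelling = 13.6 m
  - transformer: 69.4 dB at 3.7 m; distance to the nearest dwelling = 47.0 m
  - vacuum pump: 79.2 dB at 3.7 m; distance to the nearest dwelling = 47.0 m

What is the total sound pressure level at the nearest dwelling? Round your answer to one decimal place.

First find each source's level at the receiver (point-source: −20·log₁₀(r/r_ref)), then combine on an intensity basis.
shot-blast cabinet: 98.2 − 20·log₁₀(13.6/3.7) = 98.2 − 11.31 = 86.89 dB.
transformer: 69.4 − 20·log₁₀(47.0/3.7) = 69.4 − 22.08 = 47.32 dB.
vacuum pump: 79.2 − 20·log₁₀(47.0/3.7) = 79.2 − 22.08 = 57.12 dB.
Σ 10^(L/10) = 4.896e+08 → L_total = 10·log₁₀(4.896e+08) = 86.90 dB.

86.9 dB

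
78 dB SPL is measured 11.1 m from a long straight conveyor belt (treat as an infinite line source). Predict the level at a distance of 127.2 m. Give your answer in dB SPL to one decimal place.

Line-source attenuation: ΔL = 10·log₁₀(r₂/r₁) = 10·log₁₀(127.2/11.1) = 10.592 dB.
L₂ = 78 − 10·log₁₀(127.2/11.1) = 78 − 10.592 = 67.41 dB SPL.

67.4 dB SPL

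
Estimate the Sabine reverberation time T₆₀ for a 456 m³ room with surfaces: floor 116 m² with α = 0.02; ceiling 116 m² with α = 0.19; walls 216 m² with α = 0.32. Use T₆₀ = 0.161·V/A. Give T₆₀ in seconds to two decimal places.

Summing Sᵢαᵢ: 116·0.02 + 116·0.19 + 216·0.32 = 93.48 m².
T₆₀ = 0.161·V/A = 0.161·456/93.48 = 0.785 s.

0.79 s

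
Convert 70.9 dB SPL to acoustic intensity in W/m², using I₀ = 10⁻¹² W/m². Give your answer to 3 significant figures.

I/I₀ = 10^(70.9/10) = 1.23e+07, so I = 1.23e+07 × 10⁻¹² W/m².

1.23e-05 W/m²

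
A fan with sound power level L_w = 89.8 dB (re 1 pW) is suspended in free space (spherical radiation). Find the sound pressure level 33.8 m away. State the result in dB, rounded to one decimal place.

L_p = L_w − 10·log₁₀(4π·r²) with r = 33.8 m.
4π·r² = 1.436e+04 m², 10·log₁₀ of that is 41.570 dB.
L_p = 89.8 − 41.570 = 48.23 dB.

48.2 dB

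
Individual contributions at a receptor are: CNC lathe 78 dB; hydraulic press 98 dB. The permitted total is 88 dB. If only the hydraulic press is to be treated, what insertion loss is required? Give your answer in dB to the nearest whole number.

10 dB

The untreated sources together contribute 10^(78/10) = 6.310e+07, i.e. 78.00 dB.
The limit corresponds to 10^(88/10) = 6.310e+08; subtracting the fixed part leaves 5.679e+08 for the hydraulic press, i.e. 87.54 dB.
Required insertion loss = 98 − 87.54 = 10.46 dB.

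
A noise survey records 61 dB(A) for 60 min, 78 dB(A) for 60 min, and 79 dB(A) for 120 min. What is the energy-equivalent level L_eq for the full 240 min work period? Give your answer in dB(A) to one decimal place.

77.5 dB(A)

Weight each interval's intensity by its duration and average over T = 240 min:
Σ tᵢ·10^(Lᵢ/10) = 60·10^(61/10) + 60·10^(78/10) + 120·10^(79/10) = 1.339e+10.
L_eq = 10·log₁₀(1.339e+10/240) = 77.47 dB(A).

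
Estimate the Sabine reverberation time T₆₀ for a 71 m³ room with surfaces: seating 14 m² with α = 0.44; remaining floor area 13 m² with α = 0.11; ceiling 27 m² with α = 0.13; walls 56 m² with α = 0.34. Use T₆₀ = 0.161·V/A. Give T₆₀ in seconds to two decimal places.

0.38 s

Total absorption A = 14·0.44 + 13·0.11 + 27·0.13 + 56·0.34 = 30.14 m² sabins.
T₆₀ = 0.161·V/A = 0.161·71/30.14 = 0.379 s.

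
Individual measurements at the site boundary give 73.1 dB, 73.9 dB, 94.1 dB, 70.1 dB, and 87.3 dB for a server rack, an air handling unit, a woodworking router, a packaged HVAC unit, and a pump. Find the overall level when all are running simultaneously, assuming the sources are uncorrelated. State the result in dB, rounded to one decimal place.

95.0 dB

Incoherent sources combine by intensity addition: L_total = 10·log₁₀(Σ 10^(L_i/10)).
Σ 10^(L/10) = 10^(73.1/10) + 10^(73.9/10) + 10^(94.1/10) + 10^(70.1/10) + 10^(87.3/10) = 3.163e+09.
L_total = 10·log₁₀(3.163e+09) = 95.00 dB.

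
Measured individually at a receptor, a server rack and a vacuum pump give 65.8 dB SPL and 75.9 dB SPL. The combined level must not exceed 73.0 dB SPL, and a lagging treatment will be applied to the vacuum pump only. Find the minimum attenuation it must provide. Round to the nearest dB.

Fixed contribution from the other source: Σ 10^(L/10) = 10^(65.8/10) = 3.802e+06 (65.80 dB SPL).
The limit corresponds to 10^(73.0/10) = 1.995e+07; subtracting the fixed part leaves 1.615e+07 for the vacuum pump, i.e. 72.08 dB SPL.
Required insertion loss = 75.9 − 72.08 = 3.82 dB.

4 dB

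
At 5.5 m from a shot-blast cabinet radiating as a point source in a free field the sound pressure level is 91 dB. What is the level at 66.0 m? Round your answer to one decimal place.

Point-source attenuation: ΔL = 20·log₁₀(r₂/r₁) = 20·log₁₀(66.0/5.5) = 21.584 dB.
L₂ = 91 − 20·log₁₀(66.0/5.5) = 91 − 21.584 = 69.42 dB.

69.4 dB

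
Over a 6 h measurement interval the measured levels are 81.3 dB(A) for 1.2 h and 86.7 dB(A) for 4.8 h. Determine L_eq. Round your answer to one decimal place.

The energy average is taken in the linear domain: L_eq = 10·log₁₀[(Σ tᵢ·10^(Lᵢ/10))/T], T = 6 h.
Σ tᵢ·10^(Lᵢ/10) = 1.2·10^(81.3/10) + 4.8·10^(86.7/10) = 2.407e+09.
L_eq = 10·log₁₀(2.407e+09/6) = 86.03 dB(A).

86.0 dB(A)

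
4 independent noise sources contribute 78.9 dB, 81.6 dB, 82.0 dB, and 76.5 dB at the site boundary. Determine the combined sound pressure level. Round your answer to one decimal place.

For uncorrelated sources the intensities add, so convert each level to linear form, sum, and take 10·log₁₀ of the total.
Σ 10^(L/10) = 10^(78.9/10) + 10^(81.6/10) + 10^(82.0/10) + 10^(76.5/10) = 4.253e+08.
L_total = 10·log₁₀(4.253e+08) = 86.29 dB.

86.3 dB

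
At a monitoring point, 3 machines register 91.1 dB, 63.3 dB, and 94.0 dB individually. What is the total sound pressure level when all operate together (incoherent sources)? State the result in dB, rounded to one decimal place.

Incoherent sources combine by intensity addition: L_total = 10·log₁₀(Σ 10^(L_i/10)).
Σ 10^(L/10) = 10^(91.1/10) + 10^(63.3/10) + 10^(94.0/10) = 3.802e+09.
L_total = 10·log₁₀(3.802e+09) = 95.80 dB.

95.8 dB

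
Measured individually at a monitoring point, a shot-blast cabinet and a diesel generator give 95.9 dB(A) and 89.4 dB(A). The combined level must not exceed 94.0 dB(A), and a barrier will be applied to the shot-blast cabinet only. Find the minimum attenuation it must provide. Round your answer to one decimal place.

3.7 dB

The untreated sources together contribute 10^(89.4/10) = 8.710e+08, i.e. 89.40 dB(A).
To meet 94.0 dB(A) overall, the treated shot-blast cabinet may contribute at most 10^(94.0/10) − 8.710e+08 = 1.641e+09, i.e. 92.15 dB(A).
So the shot-blast cabinet must be reduced from 95.9 to 92.15 dB(A): IL = 3.75 dB.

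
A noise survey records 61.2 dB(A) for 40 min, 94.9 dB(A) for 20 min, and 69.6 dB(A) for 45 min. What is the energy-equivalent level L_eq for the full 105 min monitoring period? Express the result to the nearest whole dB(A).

Weight each interval's intensity by its duration and average over T = 105 min:
Σ tᵢ·10^(Lᵢ/10) = 40·10^(61.2/10) + 20·10^(94.9/10) + 45·10^(69.6/10) = 6.227e+10.
L_eq = 10·log₁₀(6.227e+10/105) = 87.73 dB(A).

88 dB(A)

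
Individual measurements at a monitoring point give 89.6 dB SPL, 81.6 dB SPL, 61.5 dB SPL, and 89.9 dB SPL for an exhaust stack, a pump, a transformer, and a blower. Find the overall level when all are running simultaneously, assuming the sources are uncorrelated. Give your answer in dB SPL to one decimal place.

Incoherent sources combine by intensity addition: L_total = 10·log₁₀(Σ 10^(L_i/10)).
Σ 10^(L/10) = 10^(89.6/10) + 10^(81.6/10) + 10^(61.5/10) + 10^(89.9/10) = 2.035e+09.
L_total = 10·log₁₀(2.035e+09) = 93.09 dB SPL.

93.1 dB SPL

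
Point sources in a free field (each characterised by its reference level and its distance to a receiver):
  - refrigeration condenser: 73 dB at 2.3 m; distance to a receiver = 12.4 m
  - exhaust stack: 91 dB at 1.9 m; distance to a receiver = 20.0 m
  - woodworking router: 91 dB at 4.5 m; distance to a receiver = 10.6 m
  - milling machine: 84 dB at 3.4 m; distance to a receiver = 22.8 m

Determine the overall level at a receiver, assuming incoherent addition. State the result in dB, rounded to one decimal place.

83.9 dB

Propagate each source to the receiver with L = L_ref − 20·log₁₀(r/r_ref), then add intensities.
refrigeration condenser: 73 − 20·log₁₀(12.4/2.3) = 73 − 14.63 = 58.37 dB.
exhaust stack: 91 − 20·log₁₀(20.0/1.9) = 91 − 20.45 = 70.55 dB.
woodworking router: 91 − 20·log₁₀(10.6/4.5) = 91 − 7.44 = 83.56 dB.
milling machine: 84 − 20·log₁₀(22.8/3.4) = 84 − 16.53 = 67.47 dB.
Σ 10^(L/10) = 2.445e+08 → L_total = 10·log₁₀(2.445e+08) = 83.88 dB.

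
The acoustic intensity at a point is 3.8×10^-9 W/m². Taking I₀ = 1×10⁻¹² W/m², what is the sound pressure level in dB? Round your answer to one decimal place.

I/I₀ = 3.8×10^-9/10⁻¹² = 3.8×10^3, and L = 10·log₁₀(I/I₀).
L = 10·(0.5798 + 3) = 35.80 dB.

35.8 dB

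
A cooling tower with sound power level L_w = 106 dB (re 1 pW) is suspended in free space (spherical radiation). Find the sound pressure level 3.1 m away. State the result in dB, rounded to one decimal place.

85.2 dB

L_p = L_w − 10·log₁₀(4π·r²) with r = 3.1 m.
4π·r² = 120.8 m², 10·log₁₀ of that is 20.819 dB.
L_p = 106 − 20.819 = 85.18 dB.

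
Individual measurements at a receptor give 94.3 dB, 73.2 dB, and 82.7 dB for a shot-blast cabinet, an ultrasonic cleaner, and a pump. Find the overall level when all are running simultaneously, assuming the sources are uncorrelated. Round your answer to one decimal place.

94.6 dB

For uncorrelated sources the intensities add, so convert each level to linear form, sum, and take 10·log₁₀ of the total.
Σ 10^(L/10) = 10^(94.3/10) + 10^(73.2/10) + 10^(82.7/10) = 2.899e+09.
L_total = 10·log₁₀(2.899e+09) = 94.62 dB.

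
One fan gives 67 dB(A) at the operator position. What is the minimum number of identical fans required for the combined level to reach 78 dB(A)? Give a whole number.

N identical sources give L₁ + 10·log₁₀ N, so require 10·log₁₀ N ≥ 78 − 67 = 11.0 dB.
N ≥ 10^(11.0/10) = 12.589, so N = 13.

13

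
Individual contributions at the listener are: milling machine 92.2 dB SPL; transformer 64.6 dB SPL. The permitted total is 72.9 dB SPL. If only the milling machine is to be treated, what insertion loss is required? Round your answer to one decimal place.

The untreated sources together contribute 10^(64.6/10) = 2.884e+06, i.e. 64.60 dB SPL.
To meet 72.9 dB SPL overall, the treated milling machine may contribute at most 10^(72.9/10) − 2.884e+06 = 1.661e+07, i.e. 72.20 dB SPL.
So the milling machine must be reduced from 92.2 to 72.20 dB SPL: IL = 20.00 dB.

20.0 dB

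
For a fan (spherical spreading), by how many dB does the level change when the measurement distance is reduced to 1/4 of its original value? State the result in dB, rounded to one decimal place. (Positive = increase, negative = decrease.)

Point-source spreading: ΔL = −20·log₁₀(r₂/r₁).
ΔL = −20·log₁₀(0.25) = +12.04 dB.

+12.0 dB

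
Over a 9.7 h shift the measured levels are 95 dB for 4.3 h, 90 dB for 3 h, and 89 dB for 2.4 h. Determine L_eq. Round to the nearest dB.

L_eq = 10·log₁₀[(1/T)·Σ tᵢ·10^(Lᵢ/10)] with T = 9.7 h.
Σ tᵢ·10^(Lᵢ/10) = 4.3·10^(95/10) + 3·10^(90/10) + 2.4·10^(89/10) = 1.850e+10.
L_eq = 10·log₁₀(1.850e+10/9.7) = 92.80 dB.

93 dB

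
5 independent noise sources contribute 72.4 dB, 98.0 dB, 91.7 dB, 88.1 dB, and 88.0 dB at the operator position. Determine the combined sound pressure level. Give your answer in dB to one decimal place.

99.6 dB

For uncorrelated sources the intensities add, so convert each level to linear form, sum, and take 10·log₁₀ of the total.
Σ 10^(L/10) = 10^(72.4/10) + 10^(98.0/10) + 10^(91.7/10) + 10^(88.1/10) + 10^(88.0/10) = 9.083e+09.
L_total = 10·log₁₀(9.083e+09) = 99.58 dB.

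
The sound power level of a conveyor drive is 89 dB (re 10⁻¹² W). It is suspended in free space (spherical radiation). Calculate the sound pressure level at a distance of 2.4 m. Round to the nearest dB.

70 dB

Free-field spherical radiation: L_p = L_w − 10·log₁₀(4π·r²), r = 2.4 m.
4π·r² = 72.38 m², 10·log₁₀ of that is 18.596 dB.
L_p = 89 − 18.596 = 70.40 dB.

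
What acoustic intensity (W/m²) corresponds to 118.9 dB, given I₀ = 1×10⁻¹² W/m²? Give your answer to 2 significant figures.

0.78 W/m²

I = I₀·10^(L/10) = 10⁻¹² × 10^(118.9/10) = 10^(-0.110).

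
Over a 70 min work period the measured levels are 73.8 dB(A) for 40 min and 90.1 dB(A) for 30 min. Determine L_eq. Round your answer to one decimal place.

86.6 dB(A)

The energy average is taken in the linear domain: L_eq = 10·log₁₀[(Σ tᵢ·10^(Lᵢ/10))/T], T = 70 min.
Σ tᵢ·10^(Lᵢ/10) = 40·10^(73.8/10) + 30·10^(90.1/10) = 3.166e+10.
L_eq = 10·log₁₀(3.166e+10/70) = 86.55 dB(A).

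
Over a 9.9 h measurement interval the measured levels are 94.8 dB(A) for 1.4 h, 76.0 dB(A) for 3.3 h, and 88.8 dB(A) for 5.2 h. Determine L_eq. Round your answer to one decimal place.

89.2 dB(A)

Weight each interval's intensity by its duration and average over T = 9.9 h:
Σ tᵢ·10^(Lᵢ/10) = 1.4·10^(94.8/10) + 3.3·10^(76.0/10) + 5.2·10^(88.8/10) = 8.304e+09.
L_eq = 10·log₁₀(8.304e+09/9.9) = 89.24 dB(A).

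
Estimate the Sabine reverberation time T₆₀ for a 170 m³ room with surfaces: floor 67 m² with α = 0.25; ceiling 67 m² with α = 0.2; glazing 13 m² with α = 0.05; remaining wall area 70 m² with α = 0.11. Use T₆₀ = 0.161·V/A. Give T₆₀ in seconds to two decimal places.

0.71 s

Summing Sᵢαᵢ: 67·0.25 + 67·0.2 + 13·0.05 + 70·0.11 = 38.50 m².
T₆₀ = 0.161·V/A = 0.161·170/38.50 = 0.711 s.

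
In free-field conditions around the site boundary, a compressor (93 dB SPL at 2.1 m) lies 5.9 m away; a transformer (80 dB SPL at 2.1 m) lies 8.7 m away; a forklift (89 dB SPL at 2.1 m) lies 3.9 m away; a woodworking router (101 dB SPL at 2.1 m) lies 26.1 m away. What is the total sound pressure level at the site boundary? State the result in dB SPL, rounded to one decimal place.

87.6 dB SPL

Propagate each source to the receiver with L = L_ref − 20·log₁₀(r/r_ref), then add intensities.
compressor: 93 − 20·log₁₀(5.9/2.1) = 93 − 8.97 = 84.03 dB SPL.
transformer: 80 − 20·log₁₀(8.7/2.1) = 80 − 12.35 = 67.65 dB SPL.
forklift: 89 − 20·log₁₀(3.9/2.1) = 89 − 5.38 = 83.62 dB SPL.
woodworking router: 101 − 20·log₁₀(26.1/2.1) = 101 − 21.89 = 79.11 dB SPL.
Σ 10^(L/10) = 5.704e+08 → L_total = 10·log₁₀(5.704e+08) = 87.56 dB SPL.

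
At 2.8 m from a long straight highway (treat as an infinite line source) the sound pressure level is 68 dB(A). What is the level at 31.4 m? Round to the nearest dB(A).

58 dB(A)

For a line source, L₂ = L₁ − 10·log₁₀(r₂/r₁).
L₂ = 68 − 10·log₁₀(31.4/2.8) = 68 − 10.498 = 57.50 dB(A).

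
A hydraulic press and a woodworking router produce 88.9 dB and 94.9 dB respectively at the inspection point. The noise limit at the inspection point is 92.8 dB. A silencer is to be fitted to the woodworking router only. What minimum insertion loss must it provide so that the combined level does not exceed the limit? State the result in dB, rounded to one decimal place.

4.4 dB

The untreated sources together contribute 10^(88.9/10) = 7.762e+08, i.e. 88.90 dB.
The limit corresponds to 10^(92.8/10) = 1.905e+09; subtracting the fixed part leaves 1.129e+09 for the woodworking router, i.e. 90.53 dB.
Required insertion loss = 94.9 − 90.53 = 4.37 dB.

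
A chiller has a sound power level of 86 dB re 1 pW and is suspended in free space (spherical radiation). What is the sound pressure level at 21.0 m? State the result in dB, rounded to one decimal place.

48.6 dB

The power spreads over a sphere of area 4π·r², so L_p = L_w − 10·log₁₀(4π·r²).
4π·r² = 5542 m², 10·log₁₀ of that is 37.436 dB.
L_p = 86 − 37.436 = 48.56 dB.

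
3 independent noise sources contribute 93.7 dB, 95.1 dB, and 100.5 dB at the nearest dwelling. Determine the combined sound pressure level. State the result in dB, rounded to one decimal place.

102.3 dB

Incoherent sources combine by intensity addition: L_total = 10·log₁₀(Σ 10^(L_i/10)).
Σ 10^(L/10) = 10^(93.7/10) + 10^(95.1/10) + 10^(100.5/10) = 1.680e+10.
L_total = 10·log₁₀(1.680e+10) = 102.25 dB.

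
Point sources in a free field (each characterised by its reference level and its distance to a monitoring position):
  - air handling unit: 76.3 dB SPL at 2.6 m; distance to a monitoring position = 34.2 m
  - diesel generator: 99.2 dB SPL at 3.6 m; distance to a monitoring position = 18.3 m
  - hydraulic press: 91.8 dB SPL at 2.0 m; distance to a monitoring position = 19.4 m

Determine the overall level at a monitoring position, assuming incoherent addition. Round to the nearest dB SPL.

85 dB SPL

Apply inverse-square spreading to bring every level to the receiver, then sum 10^(L/10).
air handling unit: 76.3 − 20·log₁₀(34.2/2.6) = 76.3 − 22.38 = 53.92 dB SPL.
diesel generator: 99.2 − 20·log₁₀(18.3/3.6) = 99.2 − 14.12 = 85.08 dB SPL.
hydraulic press: 91.8 − 20·log₁₀(19.4/2.0) = 91.8 − 19.74 = 72.06 dB SPL.
Σ 10^(L/10) = 3.382e+08 → L_total = 10·log₁₀(3.382e+08) = 85.29 dB SPL.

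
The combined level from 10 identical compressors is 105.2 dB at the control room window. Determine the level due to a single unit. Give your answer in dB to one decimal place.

95.2 dB

Dividing the total intensity by 10 lowers the level by 10·log₁₀ 10 = 10.000 dB: L₁ = 105.2 − 10.000.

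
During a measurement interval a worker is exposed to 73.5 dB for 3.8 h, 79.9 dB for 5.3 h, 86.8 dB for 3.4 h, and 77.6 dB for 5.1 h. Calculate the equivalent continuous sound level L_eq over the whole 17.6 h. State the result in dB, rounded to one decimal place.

81.6 dB

Weight each interval's intensity by its duration and average over T = 17.6 h:
Σ tᵢ·10^(Lᵢ/10) = 3.8·10^(73.5/10) + 5.3·10^(79.9/10) + 3.4·10^(86.8/10) + 5.1·10^(77.6/10) = 2.524e+09.
L_eq = 10·log₁₀(2.524e+09/17.6) = 81.57 dB.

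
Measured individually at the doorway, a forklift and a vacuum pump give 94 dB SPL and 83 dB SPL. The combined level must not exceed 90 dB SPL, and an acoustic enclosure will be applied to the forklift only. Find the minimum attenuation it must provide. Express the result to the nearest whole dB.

5 dB

The untreated sources together contribute 10^(83/10) = 1.995e+08, i.e. 83.00 dB SPL.
The limit corresponds to 10^(90/10) = 1.000e+09; subtracting the fixed part leaves 8.005e+08 for the forklift, i.e. 89.03 dB SPL.
So the forklift must be reduced from 94 to 89.03 dB SPL: IL = 4.97 dB.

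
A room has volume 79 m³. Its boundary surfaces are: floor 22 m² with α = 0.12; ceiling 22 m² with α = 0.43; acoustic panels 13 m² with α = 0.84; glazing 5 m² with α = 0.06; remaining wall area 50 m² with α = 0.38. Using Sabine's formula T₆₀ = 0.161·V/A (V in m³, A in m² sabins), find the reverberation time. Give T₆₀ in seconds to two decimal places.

0.30 s

Total absorption A = 22·0.12 + 22·0.43 + 13·0.84 + 5·0.06 + 50·0.38 = 42.32 m² sabins.
T₆₀ = 0.161·V/A = 0.161·79/42.32 = 0.301 s.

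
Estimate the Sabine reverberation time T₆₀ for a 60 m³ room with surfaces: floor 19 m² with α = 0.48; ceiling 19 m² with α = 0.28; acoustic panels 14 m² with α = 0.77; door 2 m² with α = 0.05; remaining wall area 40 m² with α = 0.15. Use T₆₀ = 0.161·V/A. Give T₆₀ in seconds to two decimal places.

0.31 s

Summing Sᵢαᵢ: 19·0.48 + 19·0.28 + 14·0.77 + 2·0.05 + 40·0.15 = 31.32 m².
T₆₀ = 0.161 × 60 / 31.32 = 0.308 s.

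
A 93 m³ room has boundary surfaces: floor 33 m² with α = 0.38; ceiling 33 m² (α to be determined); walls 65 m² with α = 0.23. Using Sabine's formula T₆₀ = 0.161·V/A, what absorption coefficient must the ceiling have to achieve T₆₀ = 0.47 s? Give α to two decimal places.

0.13

A = 0.161·V/T₆₀ = 0.161·93/0.47 = 31.86 m² sabins.
Absorption from the other surfaces = 33·0.38 + 65·0.23 = 27.49 m², so the ceiling must supply 4.37 m² over 33 m².
α = 4.37/33 = 0.132.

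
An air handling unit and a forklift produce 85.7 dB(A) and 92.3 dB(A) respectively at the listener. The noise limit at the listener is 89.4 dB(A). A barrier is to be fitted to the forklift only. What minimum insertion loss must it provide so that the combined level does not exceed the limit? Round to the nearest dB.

5 dB

The untreated sources together contribute 10^(85.7/10) = 3.715e+08, i.e. 85.70 dB(A).
The limit corresponds to 10^(89.4/10) = 8.710e+08; subtracting the fixed part leaves 4.994e+08 for the forklift, i.e. 86.98 dB(A).
So the forklift must be reduced from 92.3 to 86.98 dB(A): IL = 5.32 dB.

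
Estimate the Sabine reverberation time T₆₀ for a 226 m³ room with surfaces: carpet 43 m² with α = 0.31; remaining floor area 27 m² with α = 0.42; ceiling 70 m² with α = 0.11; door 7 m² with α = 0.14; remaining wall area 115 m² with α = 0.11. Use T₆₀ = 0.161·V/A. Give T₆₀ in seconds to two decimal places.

0.79 s

Summing Sᵢαᵢ: 43·0.31 + 27·0.42 + 70·0.11 + 7·0.14 + 115·0.11 = 46.00 m².
T₆₀ = 0.161·V/A = 0.161·226/46.00 = 0.791 s.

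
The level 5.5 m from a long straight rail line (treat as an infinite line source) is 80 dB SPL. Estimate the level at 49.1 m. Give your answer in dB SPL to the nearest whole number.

For a line source, L₂ = L₁ − 10·log₁₀(r₂/r₁).
L₂ = 80 − 10·log₁₀(49.1/5.5) = 80 − 9.507 = 70.49 dB SPL.

70 dB SPL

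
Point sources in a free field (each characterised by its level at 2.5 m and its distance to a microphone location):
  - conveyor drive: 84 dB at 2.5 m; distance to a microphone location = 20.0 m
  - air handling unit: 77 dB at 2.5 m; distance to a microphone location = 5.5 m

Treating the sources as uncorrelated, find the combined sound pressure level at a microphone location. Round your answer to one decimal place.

71.5 dB

Apply inverse-square spreading to bring every level to the receiver, then sum 10^(L/10).
conveyor drive: 84 − 20·log₁₀(20.0/2.5) = 84 − 18.06 = 65.94 dB.
air handling unit: 77 − 20·log₁₀(5.5/2.5) = 77 − 6.85 = 70.15 dB.
Σ 10^(L/10) = 1.428e+07 → L_total = 10·log₁₀(1.428e+07) = 71.55 dB.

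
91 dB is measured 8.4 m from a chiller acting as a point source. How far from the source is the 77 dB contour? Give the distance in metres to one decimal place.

For a point source L₁ − L₂ = 20·log₁₀(r₂/r₁), so r₂ = r₁·10^((L₁−L₂)/20).
r₂ = 8.4·10^((91−77)/20) = 8.4·10^(14.0/20) = 42.10 m.

42.1 m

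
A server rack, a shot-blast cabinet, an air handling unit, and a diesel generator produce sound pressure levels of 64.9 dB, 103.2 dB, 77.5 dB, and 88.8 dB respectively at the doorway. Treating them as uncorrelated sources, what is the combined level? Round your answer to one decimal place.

103.4 dB

For uncorrelated sources the intensities add, so convert each level to linear form, sum, and take 10·log₁₀ of the total.
Σ 10^(L/10) = 10^(64.9/10) + 10^(103.2/10) + 10^(77.5/10) + 10^(88.8/10) = 2.171e+10.
L_total = 10·log₁₀(2.171e+10) = 103.37 dB.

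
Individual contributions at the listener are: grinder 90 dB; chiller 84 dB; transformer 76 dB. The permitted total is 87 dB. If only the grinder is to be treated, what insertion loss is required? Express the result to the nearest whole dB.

7 dB

Everything except the grinder sums to 10^(84/10) + 10^(76/10) = 2.910e+08 in linear terms, 84.64 dB.
The limit corresponds to 10^(87/10) = 5.012e+08; subtracting the fixed part leaves 2.102e+08 for the grinder, i.e. 83.23 dB.
Required insertion loss = 90 − 83.23 = 6.77 dB.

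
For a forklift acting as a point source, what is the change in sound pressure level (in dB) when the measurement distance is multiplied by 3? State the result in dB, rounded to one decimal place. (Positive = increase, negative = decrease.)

A point source loses 6 dB per doubling of distance; generally ΔL = −20·log₁₀(r₂/r₁).
ΔL = −20·log₁₀(3) = -9.54 dB.

-9.5 dB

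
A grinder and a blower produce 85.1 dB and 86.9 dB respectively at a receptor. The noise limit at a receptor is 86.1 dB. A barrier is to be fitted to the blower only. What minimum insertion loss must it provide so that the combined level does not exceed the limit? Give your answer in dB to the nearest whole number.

8 dB

The untreated sources together contribute 10^(85.1/10) = 3.236e+08, i.e. 85.10 dB.
To meet 86.1 dB overall, the treated blower may contribute at most 10^(86.1/10) − 3.236e+08 = 8.379e+07, i.e. 79.23 dB.
So the blower must be reduced from 86.9 to 79.23 dB: IL = 7.67 dB.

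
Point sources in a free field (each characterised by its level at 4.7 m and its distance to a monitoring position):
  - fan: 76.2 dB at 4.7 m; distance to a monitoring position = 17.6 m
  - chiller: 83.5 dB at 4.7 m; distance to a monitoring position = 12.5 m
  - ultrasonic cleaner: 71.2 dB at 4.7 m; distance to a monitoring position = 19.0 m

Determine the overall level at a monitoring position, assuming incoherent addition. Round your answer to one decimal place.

75.5 dB

Propagate each source to the receiver with L = L_ref − 20·log₁₀(r/r_ref), then add intensities.
fan: 76.2 − 20·log₁₀(17.6/4.7) = 76.2 − 11.47 = 64.73 dB.
chiller: 83.5 − 20·log₁₀(12.5/4.7) = 83.5 − 8.50 = 75.00 dB.
ultrasonic cleaner: 71.2 − 20·log₁₀(19.0/4.7) = 71.2 − 12.13 = 59.07 dB.
Σ 10^(L/10) = 3.543e+07 → L_total = 10·log₁₀(3.543e+07) = 75.49 dB.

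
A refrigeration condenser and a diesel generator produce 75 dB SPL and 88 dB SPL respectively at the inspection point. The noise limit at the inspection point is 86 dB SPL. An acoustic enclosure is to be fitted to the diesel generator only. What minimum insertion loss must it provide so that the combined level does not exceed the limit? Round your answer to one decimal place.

2.4 dB

Fixed contribution from the other source: Σ 10^(L/10) = 10^(75/10) = 3.162e+07 (75.00 dB SPL).
The limit corresponds to 10^(86/10) = 3.981e+08; subtracting the fixed part leaves 3.665e+08 for the diesel generator, i.e. 85.64 dB SPL.
Required insertion loss = 88 − 85.64 = 2.36 dB.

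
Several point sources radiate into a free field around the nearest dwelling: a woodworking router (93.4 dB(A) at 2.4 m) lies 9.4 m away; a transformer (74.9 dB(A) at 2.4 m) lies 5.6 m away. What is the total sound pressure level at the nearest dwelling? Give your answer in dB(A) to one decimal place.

81.7 dB(A)

First find each source's level at the receiver (point-source: −20·log₁₀(r/r_ref)), then combine on an intensity basis.
woodworking router: 93.4 − 20·log₁₀(9.4/2.4) = 93.4 − 11.86 = 81.54 dB(A).
transformer: 74.9 − 20·log₁₀(5.6/2.4) = 74.9 − 7.36 = 67.54 dB(A).
Σ 10^(L/10) = 1.483e+08 → L_total = 10·log₁₀(1.483e+08) = 81.71 dB(A).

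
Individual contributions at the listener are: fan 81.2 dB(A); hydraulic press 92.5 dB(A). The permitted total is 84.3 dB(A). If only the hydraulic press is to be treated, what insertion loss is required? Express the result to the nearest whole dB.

11 dB

Everything except the hydraulic press sums to 10^(81.2/10) = 1.318e+08 in linear terms, 81.20 dB(A).
The limit corresponds to 10^(84.3/10) = 2.692e+08; subtracting the fixed part leaves 1.373e+08 for the hydraulic press, i.e. 81.38 dB(A).
Required insertion loss = 92.5 − 81.38 = 11.12 dB.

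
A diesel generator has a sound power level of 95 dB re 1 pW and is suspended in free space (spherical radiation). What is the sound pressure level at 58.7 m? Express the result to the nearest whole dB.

49 dB

L_p = L_w − 10·log₁₀(4π·r²) with r = 58.7 m.
4π·r² = 4.33e+04 m², 10·log₁₀ of that is 46.365 dB.
L_p = 95 − 46.365 = 48.64 dB.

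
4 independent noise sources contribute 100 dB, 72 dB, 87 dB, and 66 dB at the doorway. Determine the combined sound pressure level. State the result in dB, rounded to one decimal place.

100.2 dB

Incoherent sources combine by intensity addition: L_total = 10·log₁₀(Σ 10^(L_i/10)).
Σ 10^(L/10) = 10^(100/10) + 10^(72/10) + 10^(87/10) + 10^(66/10) = 1.052e+10.
L_total = 10·log₁₀(1.052e+10) = 100.22 dB.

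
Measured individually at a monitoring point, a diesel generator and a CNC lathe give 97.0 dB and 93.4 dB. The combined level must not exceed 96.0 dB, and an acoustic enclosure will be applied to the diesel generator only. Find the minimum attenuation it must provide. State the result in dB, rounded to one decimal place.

4.5 dB

The untreated sources together contribute 10^(93.4/10) = 2.188e+09, i.e. 93.40 dB.
To meet 96.0 dB overall, the treated diesel generator may contribute at most 10^(96.0/10) − 2.188e+09 = 1.793e+09, i.e. 92.54 dB.
Required insertion loss = 97.0 − 92.54 = 4.46 dB.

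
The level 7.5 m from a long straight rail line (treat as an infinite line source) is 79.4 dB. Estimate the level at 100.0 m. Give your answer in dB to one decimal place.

Line-source attenuation: ΔL = 10·log₁₀(r₂/r₁) = 10·log₁₀(100.0/7.5) = 11.249 dB.
L₂ = 79.4 − 10·log₁₀(100.0/7.5) = 79.4 − 11.249 = 68.15 dB.

68.2 dB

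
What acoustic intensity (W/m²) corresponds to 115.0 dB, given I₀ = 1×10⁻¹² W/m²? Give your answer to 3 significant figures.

0.316 W/m²

I = I₀·10^(L/10) = 10⁻¹² × 10^(115.0/10) = 10^(-0.500).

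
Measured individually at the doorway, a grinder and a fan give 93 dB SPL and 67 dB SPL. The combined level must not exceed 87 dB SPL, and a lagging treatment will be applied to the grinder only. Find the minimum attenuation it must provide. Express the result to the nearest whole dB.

6 dB

Everything except the grinder sums to 10^(67/10) = 5.012e+06 in linear terms, 67.00 dB SPL.
To meet 87 dB SPL overall, the treated grinder may contribute at most 10^(87/10) − 5.012e+06 = 4.962e+08, i.e. 86.96 dB SPL.
So the grinder must be reduced from 93 to 86.96 dB SPL: IL = 6.04 dB.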